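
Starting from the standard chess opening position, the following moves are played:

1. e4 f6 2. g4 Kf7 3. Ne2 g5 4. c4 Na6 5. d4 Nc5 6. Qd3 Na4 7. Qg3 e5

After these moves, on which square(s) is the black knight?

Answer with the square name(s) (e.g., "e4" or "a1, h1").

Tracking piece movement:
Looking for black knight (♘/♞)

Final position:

  a b c d e f g h
  ─────────────────
8│♜ · ♝ ♛ · ♝ ♞ ♜│8
7│♟ ♟ ♟ ♟ · ♚ · ♟│7
6│· · · · · ♟ · ·│6
5│· · · · ♟ · ♟ ·│5
4│♞ · ♙ ♙ ♙ · ♙ ·│4
3│· · · · · · ♕ ·│3
2│♙ ♙ · · ♘ ♙ · ♙│2
1│♖ ♘ ♗ · ♔ ♗ · ♖│1
  ─────────────────
  a b c d e f g h


a4, g8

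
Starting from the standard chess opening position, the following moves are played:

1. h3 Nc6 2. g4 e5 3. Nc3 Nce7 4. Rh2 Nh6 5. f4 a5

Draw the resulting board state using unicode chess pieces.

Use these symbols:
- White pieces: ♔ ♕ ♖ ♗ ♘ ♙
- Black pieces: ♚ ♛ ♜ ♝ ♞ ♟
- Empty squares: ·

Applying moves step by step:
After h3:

♜ ♞ ♝ ♛ ♚ ♝ ♞ ♜
♟ ♟ ♟ ♟ ♟ ♟ ♟ ♟
· · · · · · · ·
· · · · · · · ·
· · · · · · · ·
· · · · · · · ♙
♙ ♙ ♙ ♙ ♙ ♙ ♙ ·
♖ ♘ ♗ ♕ ♔ ♗ ♘ ♖


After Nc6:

♜ · ♝ ♛ ♚ ♝ ♞ ♜
♟ ♟ ♟ ♟ ♟ ♟ ♟ ♟
· · ♞ · · · · ·
· · · · · · · ·
· · · · · · · ·
· · · · · · · ♙
♙ ♙ ♙ ♙ ♙ ♙ ♙ ·
♖ ♘ ♗ ♕ ♔ ♗ ♘ ♖


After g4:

♜ · ♝ ♛ ♚ ♝ ♞ ♜
♟ ♟ ♟ ♟ ♟ ♟ ♟ ♟
· · ♞ · · · · ·
· · · · · · · ·
· · · · · · ♙ ·
· · · · · · · ♙
♙ ♙ ♙ ♙ ♙ ♙ · ·
♖ ♘ ♗ ♕ ♔ ♗ ♘ ♖


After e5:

♜ · ♝ ♛ ♚ ♝ ♞ ♜
♟ ♟ ♟ ♟ · ♟ ♟ ♟
· · ♞ · · · · ·
· · · · ♟ · · ·
· · · · · · ♙ ·
· · · · · · · ♙
♙ ♙ ♙ ♙ ♙ ♙ · ·
♖ ♘ ♗ ♕ ♔ ♗ ♘ ♖


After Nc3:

♜ · ♝ ♛ ♚ ♝ ♞ ♜
♟ ♟ ♟ ♟ · ♟ ♟ ♟
· · ♞ · · · · ·
· · · · ♟ · · ·
· · · · · · ♙ ·
· · ♘ · · · · ♙
♙ ♙ ♙ ♙ ♙ ♙ · ·
♖ · ♗ ♕ ♔ ♗ ♘ ♖


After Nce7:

♜ · ♝ ♛ ♚ ♝ ♞ ♜
♟ ♟ ♟ ♟ ♞ ♟ ♟ ♟
· · · · · · · ·
· · · · ♟ · · ·
· · · · · · ♙ ·
· · ♘ · · · · ♙
♙ ♙ ♙ ♙ ♙ ♙ · ·
♖ · ♗ ♕ ♔ ♗ ♘ ♖


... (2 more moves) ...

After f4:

♜ · ♝ ♛ ♚ ♝ · ♜
♟ ♟ ♟ ♟ ♞ ♟ ♟ ♟
· · · · · · · ♞
· · · · ♟ · · ·
· · · · · ♙ ♙ ·
· · ♘ · · · · ♙
♙ ♙ ♙ ♙ ♙ · · ♖
♖ · ♗ ♕ ♔ ♗ ♘ ·


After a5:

♜ · ♝ ♛ ♚ ♝ · ♜
· ♟ ♟ ♟ ♞ ♟ ♟ ♟
· · · · · · · ♞
♟ · · · ♟ · · ·
· · · · · ♙ ♙ ·
· · ♘ · · · · ♙
♙ ♙ ♙ ♙ ♙ · · ♖
♖ · ♗ ♕ ♔ ♗ ♘ ·



  a b c d e f g h
  ─────────────────
8│♜ · ♝ ♛ ♚ ♝ · ♜│8
7│· ♟ ♟ ♟ ♞ ♟ ♟ ♟│7
6│· · · · · · · ♞│6
5│♟ · · · ♟ · · ·│5
4│· · · · · ♙ ♙ ·│4
3│· · ♘ · · · · ♙│3
2│♙ ♙ ♙ ♙ ♙ · · ♖│2
1│♖ · ♗ ♕ ♔ ♗ ♘ ·│1
  ─────────────────
  a b c d e f g h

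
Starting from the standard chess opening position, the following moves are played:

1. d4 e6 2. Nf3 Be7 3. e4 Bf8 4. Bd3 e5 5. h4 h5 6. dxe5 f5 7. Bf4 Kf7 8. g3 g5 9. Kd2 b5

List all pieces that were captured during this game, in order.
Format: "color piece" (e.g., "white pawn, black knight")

Tracking captures:
  dxe5: captured black pawn

black pawn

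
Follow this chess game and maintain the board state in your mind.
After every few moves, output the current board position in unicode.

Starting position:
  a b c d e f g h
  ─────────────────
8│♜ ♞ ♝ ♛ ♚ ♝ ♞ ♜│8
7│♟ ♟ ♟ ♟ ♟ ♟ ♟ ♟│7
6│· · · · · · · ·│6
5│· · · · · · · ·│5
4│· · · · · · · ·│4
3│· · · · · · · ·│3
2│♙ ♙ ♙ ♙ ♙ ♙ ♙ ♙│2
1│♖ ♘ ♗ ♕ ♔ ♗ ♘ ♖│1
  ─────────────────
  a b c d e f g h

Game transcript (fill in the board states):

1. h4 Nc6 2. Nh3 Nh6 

  a b c d e f g h
  ─────────────────
8│♜ · ♝ ♛ ♚ ♝ · ♜│8
7│♟ ♟ ♟ ♟ ♟ ♟ ♟ ♟│7
6│· · ♞ · · · · ♞│6
5│· · · · · · · ·│5
4│· · · · · · · ♙│4
3│· · · · · · · ♘│3
2│♙ ♙ ♙ ♙ ♙ ♙ ♙ ·│2
1│♖ ♘ ♗ ♕ ♔ ♗ · ♖│1
  ─────────────────
  a b c d e f g h

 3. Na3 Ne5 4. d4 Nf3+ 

  a b c d e f g h
  ─────────────────
8│♜ · ♝ ♛ ♚ ♝ · ♜│8
7│♟ ♟ ♟ ♟ ♟ ♟ ♟ ♟│7
6│· · · · · · · ♞│6
5│· · · · · · · ·│5
4│· · · ♙ · · · ♙│4
3│♘ · · · · ♞ · ♘│3
2│♙ ♙ ♙ · ♙ ♙ ♙ ·│2
1│♖ · ♗ ♕ ♔ ♗ · ♖│1
  ─────────────────
  a b c d e f g h

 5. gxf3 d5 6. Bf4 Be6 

  a b c d e f g h
  ─────────────────
8│♜ · · ♛ ♚ ♝ · ♜│8
7│♟ ♟ ♟ · ♟ ♟ ♟ ♟│7
6│· · · · ♝ · · ♞│6
5│· · · ♟ · · · ·│5
4│· · · ♙ · ♗ · ♙│4
3│♘ · · · · ♙ · ♘│3
2│♙ ♙ ♙ · ♙ ♙ · ·│2
1│♖ · · ♕ ♔ ♗ · ♖│1
  ─────────────────
  a b c d e f g h

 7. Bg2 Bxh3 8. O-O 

  a b c d e f g h
  ─────────────────
8│♜ · · ♛ ♚ ♝ · ♜│8
7│♟ ♟ ♟ · ♟ ♟ ♟ ♟│7
6│· · · · · · · ♞│6
5│· · · ♟ · · · ·│5
4│· · · ♙ · ♗ · ♙│4
3│♘ · · · · ♙ · ♝│3
2│♙ ♙ ♙ · ♙ ♙ ♗ ·│2
1│♖ · · ♕ · ♖ ♔ ·│1
  ─────────────────
  a b c d e f g h


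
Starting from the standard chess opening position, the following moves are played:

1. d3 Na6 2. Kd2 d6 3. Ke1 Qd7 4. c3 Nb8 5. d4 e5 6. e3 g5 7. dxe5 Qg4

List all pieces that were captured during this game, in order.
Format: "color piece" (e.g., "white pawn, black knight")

Tracking captures:
  dxe5: captured black pawn

black pawn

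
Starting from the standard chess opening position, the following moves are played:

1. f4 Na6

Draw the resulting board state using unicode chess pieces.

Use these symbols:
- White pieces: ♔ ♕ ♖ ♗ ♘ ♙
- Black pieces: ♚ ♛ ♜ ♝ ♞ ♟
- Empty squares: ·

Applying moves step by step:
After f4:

♜ ♞ ♝ ♛ ♚ ♝ ♞ ♜
♟ ♟ ♟ ♟ ♟ ♟ ♟ ♟
· · · · · · · ·
· · · · · · · ·
· · · · · ♙ · ·
· · · · · · · ·
♙ ♙ ♙ ♙ ♙ · ♙ ♙
♖ ♘ ♗ ♕ ♔ ♗ ♘ ♖


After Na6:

♜ · ♝ ♛ ♚ ♝ ♞ ♜
♟ ♟ ♟ ♟ ♟ ♟ ♟ ♟
♞ · · · · · · ·
· · · · · · · ·
· · · · · ♙ · ·
· · · · · · · ·
♙ ♙ ♙ ♙ ♙ · ♙ ♙
♖ ♘ ♗ ♕ ♔ ♗ ♘ ♖



  a b c d e f g h
  ─────────────────
8│♜ · ♝ ♛ ♚ ♝ ♞ ♜│8
7│♟ ♟ ♟ ♟ ♟ ♟ ♟ ♟│7
6│♞ · · · · · · ·│6
5│· · · · · · · ·│5
4│· · · · · ♙ · ·│4
3│· · · · · · · ·│3
2│♙ ♙ ♙ ♙ ♙ · ♙ ♙│2
1│♖ ♘ ♗ ♕ ♔ ♗ ♘ ♖│1
  ─────────────────
  a b c d e f g h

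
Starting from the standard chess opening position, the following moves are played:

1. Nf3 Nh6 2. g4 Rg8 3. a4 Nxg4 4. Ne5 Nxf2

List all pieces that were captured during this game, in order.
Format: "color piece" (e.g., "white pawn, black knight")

Tracking captures:
  Nxg4: captured white pawn
  Nxf2: captured white pawn

white pawn, white pawn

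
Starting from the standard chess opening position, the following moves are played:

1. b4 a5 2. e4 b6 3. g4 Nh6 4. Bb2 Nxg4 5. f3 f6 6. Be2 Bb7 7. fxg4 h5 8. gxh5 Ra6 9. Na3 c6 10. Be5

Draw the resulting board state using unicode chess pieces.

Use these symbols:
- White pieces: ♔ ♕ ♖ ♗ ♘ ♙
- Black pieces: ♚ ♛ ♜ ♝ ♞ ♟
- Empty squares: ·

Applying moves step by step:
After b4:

♜ ♞ ♝ ♛ ♚ ♝ ♞ ♜
♟ ♟ ♟ ♟ ♟ ♟ ♟ ♟
· · · · · · · ·
· · · · · · · ·
· ♙ · · · · · ·
· · · · · · · ·
♙ · ♙ ♙ ♙ ♙ ♙ ♙
♖ ♘ ♗ ♕ ♔ ♗ ♘ ♖


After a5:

♜ ♞ ♝ ♛ ♚ ♝ ♞ ♜
· ♟ ♟ ♟ ♟ ♟ ♟ ♟
· · · · · · · ·
♟ · · · · · · ·
· ♙ · · · · · ·
· · · · · · · ·
♙ · ♙ ♙ ♙ ♙ ♙ ♙
♖ ♘ ♗ ♕ ♔ ♗ ♘ ♖


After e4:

♜ ♞ ♝ ♛ ♚ ♝ ♞ ♜
· ♟ ♟ ♟ ♟ ♟ ♟ ♟
· · · · · · · ·
♟ · · · · · · ·
· ♙ · · ♙ · · ·
· · · · · · · ·
♙ · ♙ ♙ · ♙ ♙ ♙
♖ ♘ ♗ ♕ ♔ ♗ ♘ ♖


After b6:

♜ ♞ ♝ ♛ ♚ ♝ ♞ ♜
· · ♟ ♟ ♟ ♟ ♟ ♟
· ♟ · · · · · ·
♟ · · · · · · ·
· ♙ · · ♙ · · ·
· · · · · · · ·
♙ · ♙ ♙ · ♙ ♙ ♙
♖ ♘ ♗ ♕ ♔ ♗ ♘ ♖


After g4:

♜ ♞ ♝ ♛ ♚ ♝ ♞ ♜
· · ♟ ♟ ♟ ♟ ♟ ♟
· ♟ · · · · · ·
♟ · · · · · · ·
· ♙ · · ♙ · ♙ ·
· · · · · · · ·
♙ · ♙ ♙ · ♙ · ♙
♖ ♘ ♗ ♕ ♔ ♗ ♘ ♖


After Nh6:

♜ ♞ ♝ ♛ ♚ ♝ · ♜
· · ♟ ♟ ♟ ♟ ♟ ♟
· ♟ · · · · · ♞
♟ · · · · · · ·
· ♙ · · ♙ · ♙ ·
· · · · · · · ·
♙ · ♙ ♙ · ♙ · ♙
♖ ♘ ♗ ♕ ♔ ♗ ♘ ♖


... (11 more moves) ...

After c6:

· ♞ · ♛ ♚ ♝ · ♜
· ♝ · ♟ ♟ · ♟ ·
♜ ♟ ♟ · · ♟ · ·
♟ · · · · · · ♙
· ♙ · · ♙ · · ·
♘ · · · · · · ·
♙ ♗ ♙ ♙ ♗ · · ♙
♖ · · ♕ ♔ · ♘ ♖


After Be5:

· ♞ · ♛ ♚ ♝ · ♜
· ♝ · ♟ ♟ · ♟ ·
♜ ♟ ♟ · · ♟ · ·
♟ · · · ♗ · · ♙
· ♙ · · ♙ · · ·
♘ · · · · · · ·
♙ · ♙ ♙ ♗ · · ♙
♖ · · ♕ ♔ · ♘ ♖



  a b c d e f g h
  ─────────────────
8│· ♞ · ♛ ♚ ♝ · ♜│8
7│· ♝ · ♟ ♟ · ♟ ·│7
6│♜ ♟ ♟ · · ♟ · ·│6
5│♟ · · · ♗ · · ♙│5
4│· ♙ · · ♙ · · ·│4
3│♘ · · · · · · ·│3
2│♙ · ♙ ♙ ♗ · · ♙│2
1│♖ · · ♕ ♔ · ♘ ♖│1
  ─────────────────
  a b c d e f g h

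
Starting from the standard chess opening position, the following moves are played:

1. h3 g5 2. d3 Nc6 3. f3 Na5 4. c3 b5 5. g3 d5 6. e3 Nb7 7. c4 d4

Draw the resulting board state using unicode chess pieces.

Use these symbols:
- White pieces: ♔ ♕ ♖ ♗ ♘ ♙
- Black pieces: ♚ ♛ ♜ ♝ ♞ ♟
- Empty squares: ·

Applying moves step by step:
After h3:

♜ ♞ ♝ ♛ ♚ ♝ ♞ ♜
♟ ♟ ♟ ♟ ♟ ♟ ♟ ♟
· · · · · · · ·
· · · · · · · ·
· · · · · · · ·
· · · · · · · ♙
♙ ♙ ♙ ♙ ♙ ♙ ♙ ·
♖ ♘ ♗ ♕ ♔ ♗ ♘ ♖


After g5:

♜ ♞ ♝ ♛ ♚ ♝ ♞ ♜
♟ ♟ ♟ ♟ ♟ ♟ · ♟
· · · · · · · ·
· · · · · · ♟ ·
· · · · · · · ·
· · · · · · · ♙
♙ ♙ ♙ ♙ ♙ ♙ ♙ ·
♖ ♘ ♗ ♕ ♔ ♗ ♘ ♖


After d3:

♜ ♞ ♝ ♛ ♚ ♝ ♞ ♜
♟ ♟ ♟ ♟ ♟ ♟ · ♟
· · · · · · · ·
· · · · · · ♟ ·
· · · · · · · ·
· · · ♙ · · · ♙
♙ ♙ ♙ · ♙ ♙ ♙ ·
♖ ♘ ♗ ♕ ♔ ♗ ♘ ♖


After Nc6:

♜ · ♝ ♛ ♚ ♝ ♞ ♜
♟ ♟ ♟ ♟ ♟ ♟ · ♟
· · ♞ · · · · ·
· · · · · · ♟ ·
· · · · · · · ·
· · · ♙ · · · ♙
♙ ♙ ♙ · ♙ ♙ ♙ ·
♖ ♘ ♗ ♕ ♔ ♗ ♘ ♖


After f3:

♜ · ♝ ♛ ♚ ♝ ♞ ♜
♟ ♟ ♟ ♟ ♟ ♟ · ♟
· · ♞ · · · · ·
· · · · · · ♟ ·
· · · · · · · ·
· · · ♙ · ♙ · ♙
♙ ♙ ♙ · ♙ · ♙ ·
♖ ♘ ♗ ♕ ♔ ♗ ♘ ♖


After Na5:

♜ · ♝ ♛ ♚ ♝ ♞ ♜
♟ ♟ ♟ ♟ ♟ ♟ · ♟
· · · · · · · ·
♞ · · · · · ♟ ·
· · · · · · · ·
· · · ♙ · ♙ · ♙
♙ ♙ ♙ · ♙ · ♙ ·
♖ ♘ ♗ ♕ ♔ ♗ ♘ ♖


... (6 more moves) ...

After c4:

♜ · ♝ ♛ ♚ ♝ ♞ ♜
♟ ♞ ♟ · ♟ ♟ · ♟
· · · · · · · ·
· ♟ · ♟ · · ♟ ·
· · ♙ · · · · ·
· · · ♙ ♙ ♙ ♙ ♙
♙ ♙ · · · · · ·
♖ ♘ ♗ ♕ ♔ ♗ ♘ ♖


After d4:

♜ · ♝ ♛ ♚ ♝ ♞ ♜
♟ ♞ ♟ · ♟ ♟ · ♟
· · · · · · · ·
· ♟ · · · · ♟ ·
· · ♙ ♟ · · · ·
· · · ♙ ♙ ♙ ♙ ♙
♙ ♙ · · · · · ·
♖ ♘ ♗ ♕ ♔ ♗ ♘ ♖



  a b c d e f g h
  ─────────────────
8│♜ · ♝ ♛ ♚ ♝ ♞ ♜│8
7│♟ ♞ ♟ · ♟ ♟ · ♟│7
6│· · · · · · · ·│6
5│· ♟ · · · · ♟ ·│5
4│· · ♙ ♟ · · · ·│4
3│· · · ♙ ♙ ♙ ♙ ♙│3
2│♙ ♙ · · · · · ·│2
1│♖ ♘ ♗ ♕ ♔ ♗ ♘ ♖│1
  ─────────────────
  a b c d e f g h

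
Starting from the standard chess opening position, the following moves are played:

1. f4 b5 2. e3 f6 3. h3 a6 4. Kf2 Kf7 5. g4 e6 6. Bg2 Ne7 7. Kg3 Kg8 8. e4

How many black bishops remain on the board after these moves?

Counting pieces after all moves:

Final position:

  a b c d e f g h
  ─────────────────
8│♜ ♞ ♝ ♛ · ♝ ♚ ♜│8
7│· · ♟ ♟ ♞ · ♟ ♟│7
6│♟ · · · ♟ ♟ · ·│6
5│· ♟ · · · · · ·│5
4│· · · · ♙ ♙ ♙ ·│4
3│· · · · · · ♔ ♙│3
2│♙ ♙ ♙ ♙ · · ♗ ·│2
1│♖ ♘ ♗ ♕ · · ♘ ♖│1
  ─────────────────
  a b c d e f g h


2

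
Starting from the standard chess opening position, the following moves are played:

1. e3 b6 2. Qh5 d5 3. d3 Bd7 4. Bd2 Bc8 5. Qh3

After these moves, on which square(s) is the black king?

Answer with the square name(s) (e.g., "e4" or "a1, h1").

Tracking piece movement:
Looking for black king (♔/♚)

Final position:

  a b c d e f g h
  ─────────────────
8│♜ ♞ ♝ ♛ ♚ ♝ ♞ ♜│8
7│♟ · ♟ · ♟ ♟ ♟ ♟│7
6│· ♟ · · · · · ·│6
5│· · · ♟ · · · ·│5
4│· · · · · · · ·│4
3│· · · ♙ ♙ · · ♕│3
2│♙ ♙ ♙ ♗ · ♙ ♙ ♙│2
1│♖ ♘ · · ♔ ♗ ♘ ♖│1
  ─────────────────
  a b c d e f g h


e8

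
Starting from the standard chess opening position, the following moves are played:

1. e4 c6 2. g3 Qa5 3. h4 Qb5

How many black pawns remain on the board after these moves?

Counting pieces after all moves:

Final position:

  a b c d e f g h
  ─────────────────
8│♜ ♞ ♝ · ♚ ♝ ♞ ♜│8
7│♟ ♟ · ♟ ♟ ♟ ♟ ♟│7
6│· · ♟ · · · · ·│6
5│· ♛ · · · · · ·│5
4│· · · · ♙ · · ♙│4
3│· · · · · · ♙ ·│3
2│♙ ♙ ♙ ♙ · ♙ · ·│2
1│♖ ♘ ♗ ♕ ♔ ♗ ♘ ♖│1
  ─────────────────
  a b c d e f g h


8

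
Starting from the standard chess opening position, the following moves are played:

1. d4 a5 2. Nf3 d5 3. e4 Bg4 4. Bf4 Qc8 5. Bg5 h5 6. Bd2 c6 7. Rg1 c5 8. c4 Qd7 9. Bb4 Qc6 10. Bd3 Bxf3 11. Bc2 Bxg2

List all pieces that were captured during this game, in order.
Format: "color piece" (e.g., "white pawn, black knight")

Tracking captures:
  Bxf3: captured white knight
  Bxg2: captured white pawn

white knight, white pawn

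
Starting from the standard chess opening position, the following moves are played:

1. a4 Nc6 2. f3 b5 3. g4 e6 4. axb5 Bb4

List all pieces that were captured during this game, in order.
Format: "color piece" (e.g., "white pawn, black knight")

Tracking captures:
  axb5: captured black pawn

black pawn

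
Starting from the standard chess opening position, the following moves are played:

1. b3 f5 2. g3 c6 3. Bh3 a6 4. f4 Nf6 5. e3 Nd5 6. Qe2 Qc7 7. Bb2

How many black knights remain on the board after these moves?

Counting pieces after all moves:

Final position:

  a b c d e f g h
  ─────────────────
8│♜ ♞ ♝ · ♚ ♝ · ♜│8
7│· ♟ ♛ ♟ ♟ · ♟ ♟│7
6│♟ · ♟ · · · · ·│6
5│· · · ♞ · ♟ · ·│5
4│· · · · · ♙ · ·│4
3│· ♙ · · ♙ · ♙ ♗│3
2│♙ ♗ ♙ ♙ ♕ · · ♙│2
1│♖ ♘ · · ♔ · ♘ ♖│1
  ─────────────────
  a b c d e f g h


2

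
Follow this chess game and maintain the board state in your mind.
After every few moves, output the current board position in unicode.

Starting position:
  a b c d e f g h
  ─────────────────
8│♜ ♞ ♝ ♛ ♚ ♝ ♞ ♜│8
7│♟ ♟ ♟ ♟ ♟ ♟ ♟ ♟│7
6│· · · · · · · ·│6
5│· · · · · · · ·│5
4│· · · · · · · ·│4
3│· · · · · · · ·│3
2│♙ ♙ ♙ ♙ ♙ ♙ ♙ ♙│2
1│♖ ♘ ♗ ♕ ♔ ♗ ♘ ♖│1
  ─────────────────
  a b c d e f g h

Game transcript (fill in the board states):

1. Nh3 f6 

  a b c d e f g h
  ─────────────────
8│♜ ♞ ♝ ♛ ♚ ♝ ♞ ♜│8
7│♟ ♟ ♟ ♟ ♟ · ♟ ♟│7
6│· · · · · ♟ · ·│6
5│· · · · · · · ·│5
4│· · · · · · · ·│4
3│· · · · · · · ♘│3
2│♙ ♙ ♙ ♙ ♙ ♙ ♙ ♙│2
1│♖ ♘ ♗ ♕ ♔ ♗ · ♖│1
  ─────────────────
  a b c d e f g h

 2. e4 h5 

  a b c d e f g h
  ─────────────────
8│♜ ♞ ♝ ♛ ♚ ♝ ♞ ♜│8
7│♟ ♟ ♟ ♟ ♟ · ♟ ·│7
6│· · · · · ♟ · ·│6
5│· · · · · · · ♟│5
4│· · · · ♙ · · ·│4
3│· · · · · · · ♘│3
2│♙ ♙ ♙ ♙ · ♙ ♙ ♙│2
1│♖ ♘ ♗ ♕ ♔ ♗ · ♖│1
  ─────────────────
  a b c d e f g h

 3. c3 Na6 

  a b c d e f g h
  ─────────────────
8│♜ · ♝ ♛ ♚ ♝ ♞ ♜│8
7│♟ ♟ ♟ ♟ ♟ · ♟ ·│7
6│♞ · · · · ♟ · ·│6
5│· · · · · · · ♟│5
4│· · · · ♙ · · ·│4
3│· · ♙ · · · · ♘│3
2│♙ ♙ · ♙ · ♙ ♙ ♙│2
1│♖ ♘ ♗ ♕ ♔ ♗ · ♖│1
  ─────────────────
  a b c d e f g h



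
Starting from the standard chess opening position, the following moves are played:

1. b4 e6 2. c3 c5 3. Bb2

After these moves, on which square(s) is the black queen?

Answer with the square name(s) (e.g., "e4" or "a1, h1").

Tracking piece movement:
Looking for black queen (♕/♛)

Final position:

  a b c d e f g h
  ─────────────────
8│♜ ♞ ♝ ♛ ♚ ♝ ♞ ♜│8
7│♟ ♟ · ♟ · ♟ ♟ ♟│7
6│· · · · ♟ · · ·│6
5│· · ♟ · · · · ·│5
4│· ♙ · · · · · ·│4
3│· · ♙ · · · · ·│3
2│♙ ♗ · ♙ ♙ ♙ ♙ ♙│2
1│♖ ♘ · ♕ ♔ ♗ ♘ ♖│1
  ─────────────────
  a b c d e f g h


d8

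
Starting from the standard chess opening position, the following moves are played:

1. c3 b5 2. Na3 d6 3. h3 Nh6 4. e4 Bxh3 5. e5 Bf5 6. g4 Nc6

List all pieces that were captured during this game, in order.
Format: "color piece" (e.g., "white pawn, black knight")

Tracking captures:
  Bxh3: captured white pawn

white pawn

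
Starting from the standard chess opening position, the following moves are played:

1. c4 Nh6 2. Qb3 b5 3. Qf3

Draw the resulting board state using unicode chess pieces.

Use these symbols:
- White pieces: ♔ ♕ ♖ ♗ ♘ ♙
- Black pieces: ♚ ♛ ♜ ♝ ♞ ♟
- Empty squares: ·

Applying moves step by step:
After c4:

♜ ♞ ♝ ♛ ♚ ♝ ♞ ♜
♟ ♟ ♟ ♟ ♟ ♟ ♟ ♟
· · · · · · · ·
· · · · · · · ·
· · ♙ · · · · ·
· · · · · · · ·
♙ ♙ · ♙ ♙ ♙ ♙ ♙
♖ ♘ ♗ ♕ ♔ ♗ ♘ ♖


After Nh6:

♜ ♞ ♝ ♛ ♚ ♝ · ♜
♟ ♟ ♟ ♟ ♟ ♟ ♟ ♟
· · · · · · · ♞
· · · · · · · ·
· · ♙ · · · · ·
· · · · · · · ·
♙ ♙ · ♙ ♙ ♙ ♙ ♙
♖ ♘ ♗ ♕ ♔ ♗ ♘ ♖


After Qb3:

♜ ♞ ♝ ♛ ♚ ♝ · ♜
♟ ♟ ♟ ♟ ♟ ♟ ♟ ♟
· · · · · · · ♞
· · · · · · · ·
· · ♙ · · · · ·
· ♕ · · · · · ·
♙ ♙ · ♙ ♙ ♙ ♙ ♙
♖ ♘ ♗ · ♔ ♗ ♘ ♖


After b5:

♜ ♞ ♝ ♛ ♚ ♝ · ♜
♟ · ♟ ♟ ♟ ♟ ♟ ♟
· · · · · · · ♞
· ♟ · · · · · ·
· · ♙ · · · · ·
· ♕ · · · · · ·
♙ ♙ · ♙ ♙ ♙ ♙ ♙
♖ ♘ ♗ · ♔ ♗ ♘ ♖


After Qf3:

♜ ♞ ♝ ♛ ♚ ♝ · ♜
♟ · ♟ ♟ ♟ ♟ ♟ ♟
· · · · · · · ♞
· ♟ · · · · · ·
· · ♙ · · · · ·
· · · · · ♕ · ·
♙ ♙ · ♙ ♙ ♙ ♙ ♙
♖ ♘ ♗ · ♔ ♗ ♘ ♖



  a b c d e f g h
  ─────────────────
8│♜ ♞ ♝ ♛ ♚ ♝ · ♜│8
7│♟ · ♟ ♟ ♟ ♟ ♟ ♟│7
6│· · · · · · · ♞│6
5│· ♟ · · · · · ·│5
4│· · ♙ · · · · ·│4
3│· · · · · ♕ · ·│3
2│♙ ♙ · ♙ ♙ ♙ ♙ ♙│2
1│♖ ♘ ♗ · ♔ ♗ ♘ ♖│1
  ─────────────────
  a b c d e f g h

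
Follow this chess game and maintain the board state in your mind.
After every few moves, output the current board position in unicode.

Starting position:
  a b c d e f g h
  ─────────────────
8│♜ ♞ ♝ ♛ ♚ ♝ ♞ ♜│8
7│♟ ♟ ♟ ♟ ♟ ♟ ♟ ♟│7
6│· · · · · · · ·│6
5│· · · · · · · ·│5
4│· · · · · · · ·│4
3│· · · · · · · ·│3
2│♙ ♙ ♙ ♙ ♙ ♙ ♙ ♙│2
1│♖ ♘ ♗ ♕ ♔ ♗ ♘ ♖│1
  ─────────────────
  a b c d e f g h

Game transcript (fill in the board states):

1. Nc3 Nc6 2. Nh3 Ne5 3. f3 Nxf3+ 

  a b c d e f g h
  ─────────────────
8│♜ · ♝ ♛ ♚ ♝ ♞ ♜│8
7│♟ ♟ ♟ ♟ ♟ ♟ ♟ ♟│7
6│· · · · · · · ·│6
5│· · · · · · · ·│5
4│· · · · · · · ·│4
3│· · ♘ · · ♞ · ♘│3
2│♙ ♙ ♙ ♙ ♙ · ♙ ♙│2
1│♖ · ♗ ♕ ♔ ♗ · ♖│1
  ─────────────────
  a b c d e f g h

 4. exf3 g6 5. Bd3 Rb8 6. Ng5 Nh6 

  a b c d e f g h
  ─────────────────
8│· ♜ ♝ ♛ ♚ ♝ · ♜│8
7│♟ ♟ ♟ ♟ ♟ ♟ · ♟│7
6│· · · · · · ♟ ♞│6
5│· · · · · · ♘ ·│5
4│· · · · · · · ·│4
3│· · ♘ ♗ · ♙ · ·│3
2│♙ ♙ ♙ ♙ · · ♙ ♙│2
1│♖ · ♗ ♕ ♔ · · ♖│1
  ─────────────────
  a b c d e f g h

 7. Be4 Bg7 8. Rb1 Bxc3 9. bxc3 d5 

  a b c d e f g h
  ─────────────────
8│· ♜ ♝ ♛ ♚ · · ♜│8
7│♟ ♟ ♟ · ♟ ♟ · ♟│7
6│· · · · · · ♟ ♞│6
5│· · · ♟ · · ♘ ·│5
4│· · · · ♗ · · ·│4
3│· · ♙ · · ♙ · ·│3
2│♙ · ♙ ♙ · · ♙ ♙│2
1│· ♖ ♗ ♕ ♔ · · ♖│1
  ─────────────────
  a b c d e f g h

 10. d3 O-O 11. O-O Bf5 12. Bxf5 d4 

  a b c d e f g h
  ─────────────────
8│· ♜ · ♛ · ♜ ♚ ·│8
7│♟ ♟ ♟ · ♟ ♟ · ♟│7
6│· · · · · · ♟ ♞│6
5│· · · · · ♗ ♘ ·│5
4│· · · ♟ · · · ·│4
3│· · ♙ ♙ · ♙ · ·│3
2│♙ · ♙ · · · ♙ ♙│2
1│· ♖ ♗ ♕ · ♖ ♔ ·│1
  ─────────────────
  a b c d e f g h



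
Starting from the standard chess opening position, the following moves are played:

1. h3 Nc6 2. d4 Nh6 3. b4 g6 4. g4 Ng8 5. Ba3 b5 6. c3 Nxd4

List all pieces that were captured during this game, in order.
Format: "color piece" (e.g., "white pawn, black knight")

Tracking captures:
  Nxd4: captured white pawn

white pawn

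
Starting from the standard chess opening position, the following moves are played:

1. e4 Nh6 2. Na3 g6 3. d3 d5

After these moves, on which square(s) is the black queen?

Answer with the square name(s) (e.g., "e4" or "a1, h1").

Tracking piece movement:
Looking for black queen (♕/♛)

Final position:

  a b c d e f g h
  ─────────────────
8│♜ ♞ ♝ ♛ ♚ ♝ · ♜│8
7│♟ ♟ ♟ · ♟ ♟ · ♟│7
6│· · · · · · ♟ ♞│6
5│· · · ♟ · · · ·│5
4│· · · · ♙ · · ·│4
3│♘ · · ♙ · · · ·│3
2│♙ ♙ ♙ · · ♙ ♙ ♙│2
1│♖ · ♗ ♕ ♔ ♗ ♘ ♖│1
  ─────────────────
  a b c d e f g h


d8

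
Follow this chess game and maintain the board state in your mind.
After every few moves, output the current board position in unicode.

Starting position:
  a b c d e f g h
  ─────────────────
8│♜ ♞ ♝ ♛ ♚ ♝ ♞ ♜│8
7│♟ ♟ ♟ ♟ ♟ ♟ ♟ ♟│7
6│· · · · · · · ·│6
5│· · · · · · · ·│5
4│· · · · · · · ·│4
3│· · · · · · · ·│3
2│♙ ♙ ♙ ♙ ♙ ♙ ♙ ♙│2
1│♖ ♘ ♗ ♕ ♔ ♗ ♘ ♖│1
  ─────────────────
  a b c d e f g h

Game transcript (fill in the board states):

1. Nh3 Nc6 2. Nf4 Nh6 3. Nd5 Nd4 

  a b c d e f g h
  ─────────────────
8│♜ · ♝ ♛ ♚ ♝ · ♜│8
7│♟ ♟ ♟ ♟ ♟ ♟ ♟ ♟│7
6│· · · · · · · ♞│6
5│· · · ♘ · · · ·│5
4│· · · ♞ · · · ·│4
3│· · · · · · · ·│3
2│♙ ♙ ♙ ♙ ♙ ♙ ♙ ♙│2
1│♖ ♘ ♗ ♕ ♔ ♗ · ♖│1
  ─────────────────
  a b c d e f g h

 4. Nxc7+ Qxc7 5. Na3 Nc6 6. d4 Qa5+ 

  a b c d e f g h
  ─────────────────
8│♜ · ♝ · ♚ ♝ · ♜│8
7│♟ ♟ · ♟ ♟ ♟ ♟ ♟│7
6│· · ♞ · · · · ♞│6
5│♛ · · · · · · ·│5
4│· · · ♙ · · · ·│4
3│♘ · · · · · · ·│3
2│♙ ♙ ♙ · ♙ ♙ ♙ ♙│2
1│♖ · ♗ ♕ ♔ ♗ · ♖│1
  ─────────────────
  a b c d e f g h

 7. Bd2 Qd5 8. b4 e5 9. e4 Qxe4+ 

  a b c d e f g h
  ─────────────────
8│♜ · ♝ · ♚ ♝ · ♜│8
7│♟ ♟ · ♟ · ♟ ♟ ♟│7
6│· · ♞ · · · · ♞│6
5│· · · · ♟ · · ·│5
4│· ♙ · ♙ ♛ · · ·│4
3│♘ · · · · · · ·│3
2│♙ · ♙ ♗ · ♙ ♙ ♙│2
1│♖ · · ♕ ♔ ♗ · ♖│1
  ─────────────────
  a b c d e f g h

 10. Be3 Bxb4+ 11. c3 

  a b c d e f g h
  ─────────────────
8│♜ · ♝ · ♚ · · ♜│8
7│♟ ♟ · ♟ · ♟ ♟ ♟│7
6│· · ♞ · · · · ♞│6
5│· · · · ♟ · · ·│5
4│· ♝ · ♙ ♛ · · ·│4
3│♘ · ♙ · ♗ · · ·│3
2│♙ · · · · ♙ ♙ ♙│2
1│♖ · · ♕ ♔ ♗ · ♖│1
  ─────────────────
  a b c d e f g h


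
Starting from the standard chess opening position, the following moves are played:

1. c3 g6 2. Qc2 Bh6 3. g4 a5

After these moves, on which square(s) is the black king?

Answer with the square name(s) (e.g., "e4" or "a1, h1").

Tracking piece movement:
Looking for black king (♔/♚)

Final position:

  a b c d e f g h
  ─────────────────
8│♜ ♞ ♝ ♛ ♚ · ♞ ♜│8
7│· ♟ ♟ ♟ ♟ ♟ · ♟│7
6│· · · · · · ♟ ♝│6
5│♟ · · · · · · ·│5
4│· · · · · · ♙ ·│4
3│· · ♙ · · · · ·│3
2│♙ ♙ ♕ ♙ ♙ ♙ · ♙│2
1│♖ ♘ ♗ · ♔ ♗ ♘ ♖│1
  ─────────────────
  a b c d e f g h


e8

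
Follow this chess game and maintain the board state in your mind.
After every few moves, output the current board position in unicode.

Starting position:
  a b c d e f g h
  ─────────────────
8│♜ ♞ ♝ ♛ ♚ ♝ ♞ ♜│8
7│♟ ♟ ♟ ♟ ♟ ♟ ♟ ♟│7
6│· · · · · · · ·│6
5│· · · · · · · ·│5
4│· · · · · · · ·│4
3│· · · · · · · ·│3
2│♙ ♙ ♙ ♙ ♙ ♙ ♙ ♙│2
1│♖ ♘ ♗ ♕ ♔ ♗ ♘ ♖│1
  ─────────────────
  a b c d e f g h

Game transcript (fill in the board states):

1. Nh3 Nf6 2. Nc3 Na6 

  a b c d e f g h
  ─────────────────
8│♜ · ♝ ♛ ♚ ♝ · ♜│8
7│♟ ♟ ♟ ♟ ♟ ♟ ♟ ♟│7
6│♞ · · · · ♞ · ·│6
5│· · · · · · · ·│5
4│· · · · · · · ·│4
3│· · ♘ · · · · ♘│3
2│♙ ♙ ♙ ♙ ♙ ♙ ♙ ♙│2
1│♖ · ♗ ♕ ♔ ♗ · ♖│1
  ─────────────────
  a b c d e f g h

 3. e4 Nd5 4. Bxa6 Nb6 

  a b c d e f g h
  ─────────────────
8│♜ · ♝ ♛ ♚ ♝ · ♜│8
7│♟ ♟ ♟ ♟ ♟ ♟ ♟ ♟│7
6│♗ ♞ · · · · · ·│6
5│· · · · · · · ·│5
4│· · · · ♙ · · ·│4
3│· · ♘ · · · · ♘│3
2│♙ ♙ ♙ ♙ · ♙ ♙ ♙│2
1│♖ · ♗ ♕ ♔ · · ♖│1
  ─────────────────
  a b c d e f g h

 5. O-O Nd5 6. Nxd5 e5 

  a b c d e f g h
  ─────────────────
8│♜ · ♝ ♛ ♚ ♝ · ♜│8
7│♟ ♟ ♟ ♟ · ♟ ♟ ♟│7
6│♗ · · · · · · ·│6
5│· · · ♘ ♟ · · ·│5
4│· · · · ♙ · · ·│4
3│· · · · · · · ♘│3
2│♙ ♙ ♙ ♙ · ♙ ♙ ♙│2
1│♖ · ♗ ♕ · ♖ ♔ ·│1
  ─────────────────
  a b c d e f g h

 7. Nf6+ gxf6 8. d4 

  a b c d e f g h
  ─────────────────
8│♜ · ♝ ♛ ♚ ♝ · ♜│8
7│♟ ♟ ♟ ♟ · ♟ · ♟│7
6│♗ · · · · ♟ · ·│6
5│· · · · ♟ · · ·│5
4│· · · ♙ ♙ · · ·│4
3│· · · · · · · ♘│3
2│♙ ♙ ♙ · · ♙ ♙ ♙│2
1│♖ · ♗ ♕ · ♖ ♔ ·│1
  ─────────────────
  a b c d e f g h


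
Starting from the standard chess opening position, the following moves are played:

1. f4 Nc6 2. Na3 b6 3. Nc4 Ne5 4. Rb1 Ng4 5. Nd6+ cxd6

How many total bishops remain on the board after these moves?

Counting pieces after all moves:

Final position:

  a b c d e f g h
  ─────────────────
8│♜ · ♝ ♛ ♚ ♝ ♞ ♜│8
7│♟ · · ♟ ♟ ♟ ♟ ♟│7
6│· ♟ · ♟ · · · ·│6
5│· · · · · · · ·│5
4│· · · · · ♙ ♞ ·│4
3│· · · · · · · ·│3
2│♙ ♙ ♙ ♙ ♙ · ♙ ♙│2
1│· ♖ ♗ ♕ ♔ ♗ ♘ ♖│1
  ─────────────────
  a b c d e f g h


4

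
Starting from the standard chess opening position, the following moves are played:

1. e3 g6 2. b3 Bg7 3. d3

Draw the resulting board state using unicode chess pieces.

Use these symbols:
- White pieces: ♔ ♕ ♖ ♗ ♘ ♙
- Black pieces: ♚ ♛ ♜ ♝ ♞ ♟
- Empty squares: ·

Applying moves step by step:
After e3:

♜ ♞ ♝ ♛ ♚ ♝ ♞ ♜
♟ ♟ ♟ ♟ ♟ ♟ ♟ ♟
· · · · · · · ·
· · · · · · · ·
· · · · · · · ·
· · · · ♙ · · ·
♙ ♙ ♙ ♙ · ♙ ♙ ♙
♖ ♘ ♗ ♕ ♔ ♗ ♘ ♖


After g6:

♜ ♞ ♝ ♛ ♚ ♝ ♞ ♜
♟ ♟ ♟ ♟ ♟ ♟ · ♟
· · · · · · ♟ ·
· · · · · · · ·
· · · · · · · ·
· · · · ♙ · · ·
♙ ♙ ♙ ♙ · ♙ ♙ ♙
♖ ♘ ♗ ♕ ♔ ♗ ♘ ♖


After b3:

♜ ♞ ♝ ♛ ♚ ♝ ♞ ♜
♟ ♟ ♟ ♟ ♟ ♟ · ♟
· · · · · · ♟ ·
· · · · · · · ·
· · · · · · · ·
· ♙ · · ♙ · · ·
♙ · ♙ ♙ · ♙ ♙ ♙
♖ ♘ ♗ ♕ ♔ ♗ ♘ ♖


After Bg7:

♜ ♞ ♝ ♛ ♚ · ♞ ♜
♟ ♟ ♟ ♟ ♟ ♟ ♝ ♟
· · · · · · ♟ ·
· · · · · · · ·
· · · · · · · ·
· ♙ · · ♙ · · ·
♙ · ♙ ♙ · ♙ ♙ ♙
♖ ♘ ♗ ♕ ♔ ♗ ♘ ♖


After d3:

♜ ♞ ♝ ♛ ♚ · ♞ ♜
♟ ♟ ♟ ♟ ♟ ♟ ♝ ♟
· · · · · · ♟ ·
· · · · · · · ·
· · · · · · · ·
· ♙ · ♙ ♙ · · ·
♙ · ♙ · · ♙ ♙ ♙
♖ ♘ ♗ ♕ ♔ ♗ ♘ ♖



  a b c d e f g h
  ─────────────────
8│♜ ♞ ♝ ♛ ♚ · ♞ ♜│8
7│♟ ♟ ♟ ♟ ♟ ♟ ♝ ♟│7
6│· · · · · · ♟ ·│6
5│· · · · · · · ·│5
4│· · · · · · · ·│4
3│· ♙ · ♙ ♙ · · ·│3
2│♙ · ♙ · · ♙ ♙ ♙│2
1│♖ ♘ ♗ ♕ ♔ ♗ ♘ ♖│1
  ─────────────────
  a b c d e f g h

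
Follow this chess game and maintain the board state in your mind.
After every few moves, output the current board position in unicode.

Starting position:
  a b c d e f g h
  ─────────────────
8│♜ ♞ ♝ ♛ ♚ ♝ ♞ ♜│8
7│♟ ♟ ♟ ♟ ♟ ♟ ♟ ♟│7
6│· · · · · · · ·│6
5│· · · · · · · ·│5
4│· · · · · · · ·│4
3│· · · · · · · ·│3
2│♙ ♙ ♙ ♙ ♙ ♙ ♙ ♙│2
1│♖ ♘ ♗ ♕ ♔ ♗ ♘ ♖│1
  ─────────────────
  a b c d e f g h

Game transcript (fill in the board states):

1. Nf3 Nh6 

  a b c d e f g h
  ─────────────────
8│♜ ♞ ♝ ♛ ♚ ♝ · ♜│8
7│♟ ♟ ♟ ♟ ♟ ♟ ♟ ♟│7
6│· · · · · · · ♞│6
5│· · · · · · · ·│5
4│· · · · · · · ·│4
3│· · · · · ♘ · ·│3
2│♙ ♙ ♙ ♙ ♙ ♙ ♙ ♙│2
1│♖ ♘ ♗ ♕ ♔ ♗ · ♖│1
  ─────────────────
  a b c d e f g h

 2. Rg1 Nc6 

  a b c d e f g h
  ─────────────────
8│♜ · ♝ ♛ ♚ ♝ · ♜│8
7│♟ ♟ ♟ ♟ ♟ ♟ ♟ ♟│7
6│· · ♞ · · · · ♞│6
5│· · · · · · · ·│5
4│· · · · · · · ·│4
3│· · · · · ♘ · ·│3
2│♙ ♙ ♙ ♙ ♙ ♙ ♙ ♙│2
1│♖ ♘ ♗ ♕ ♔ ♗ ♖ ·│1
  ─────────────────
  a b c d e f g h

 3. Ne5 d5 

  a b c d e f g h
  ─────────────────
8│♜ · ♝ ♛ ♚ ♝ · ♜│8
7│♟ ♟ ♟ · ♟ ♟ ♟ ♟│7
6│· · ♞ · · · · ♞│6
5│· · · ♟ ♘ · · ·│5
4│· · · · · · · ·│4
3│· · · · · · · ·│3
2│♙ ♙ ♙ ♙ ♙ ♙ ♙ ♙│2
1│♖ ♘ ♗ ♕ ♔ ♗ ♖ ·│1
  ─────────────────
  a b c d e f g h

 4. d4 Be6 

  a b c d e f g h
  ─────────────────
8│♜ · · ♛ ♚ ♝ · ♜│8
7│♟ ♟ ♟ · ♟ ♟ ♟ ♟│7
6│· · ♞ · ♝ · · ♞│6
5│· · · ♟ ♘ · · ·│5
4│· · · ♙ · · · ·│4
3│· · · · · · · ·│3
2│♙ ♙ ♙ · ♙ ♙ ♙ ♙│2
1│♖ ♘ ♗ ♕ ♔ ♗ ♖ ·│1
  ─────────────────
  a b c d e f g h



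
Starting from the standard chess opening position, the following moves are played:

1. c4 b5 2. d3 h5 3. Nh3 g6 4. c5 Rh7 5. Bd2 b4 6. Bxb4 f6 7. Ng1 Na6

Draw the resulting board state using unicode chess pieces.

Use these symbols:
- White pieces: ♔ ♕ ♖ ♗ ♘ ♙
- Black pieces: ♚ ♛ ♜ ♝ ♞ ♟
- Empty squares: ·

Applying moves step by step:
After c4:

♜ ♞ ♝ ♛ ♚ ♝ ♞ ♜
♟ ♟ ♟ ♟ ♟ ♟ ♟ ♟
· · · · · · · ·
· · · · · · · ·
· · ♙ · · · · ·
· · · · · · · ·
♙ ♙ · ♙ ♙ ♙ ♙ ♙
♖ ♘ ♗ ♕ ♔ ♗ ♘ ♖


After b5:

♜ ♞ ♝ ♛ ♚ ♝ ♞ ♜
♟ · ♟ ♟ ♟ ♟ ♟ ♟
· · · · · · · ·
· ♟ · · · · · ·
· · ♙ · · · · ·
· · · · · · · ·
♙ ♙ · ♙ ♙ ♙ ♙ ♙
♖ ♘ ♗ ♕ ♔ ♗ ♘ ♖


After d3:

♜ ♞ ♝ ♛ ♚ ♝ ♞ ♜
♟ · ♟ ♟ ♟ ♟ ♟ ♟
· · · · · · · ·
· ♟ · · · · · ·
· · ♙ · · · · ·
· · · ♙ · · · ·
♙ ♙ · · ♙ ♙ ♙ ♙
♖ ♘ ♗ ♕ ♔ ♗ ♘ ♖


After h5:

♜ ♞ ♝ ♛ ♚ ♝ ♞ ♜
♟ · ♟ ♟ ♟ ♟ ♟ ·
· · · · · · · ·
· ♟ · · · · · ♟
· · ♙ · · · · ·
· · · ♙ · · · ·
♙ ♙ · · ♙ ♙ ♙ ♙
♖ ♘ ♗ ♕ ♔ ♗ ♘ ♖


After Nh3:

♜ ♞ ♝ ♛ ♚ ♝ ♞ ♜
♟ · ♟ ♟ ♟ ♟ ♟ ·
· · · · · · · ·
· ♟ · · · · · ♟
· · ♙ · · · · ·
· · · ♙ · · · ♘
♙ ♙ · · ♙ ♙ ♙ ♙
♖ ♘ ♗ ♕ ♔ ♗ · ♖


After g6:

♜ ♞ ♝ ♛ ♚ ♝ ♞ ♜
♟ · ♟ ♟ ♟ ♟ · ·
· · · · · · ♟ ·
· ♟ · · · · · ♟
· · ♙ · · · · ·
· · · ♙ · · · ♘
♙ ♙ · · ♙ ♙ ♙ ♙
♖ ♘ ♗ ♕ ♔ ♗ · ♖


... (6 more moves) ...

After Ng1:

♜ ♞ ♝ ♛ ♚ ♝ ♞ ·
♟ · ♟ ♟ ♟ · · ♜
· · · · · ♟ ♟ ·
· · ♙ · · · · ♟
· ♗ · · · · · ·
· · · ♙ · · · ·
♙ ♙ · · ♙ ♙ ♙ ♙
♖ ♘ · ♕ ♔ ♗ ♘ ♖


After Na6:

♜ · ♝ ♛ ♚ ♝ ♞ ·
♟ · ♟ ♟ ♟ · · ♜
♞ · · · · ♟ ♟ ·
· · ♙ · · · · ♟
· ♗ · · · · · ·
· · · ♙ · · · ·
♙ ♙ · · ♙ ♙ ♙ ♙
♖ ♘ · ♕ ♔ ♗ ♘ ♖



  a b c d e f g h
  ─────────────────
8│♜ · ♝ ♛ ♚ ♝ ♞ ·│8
7│♟ · ♟ ♟ ♟ · · ♜│7
6│♞ · · · · ♟ ♟ ·│6
5│· · ♙ · · · · ♟│5
4│· ♗ · · · · · ·│4
3│· · · ♙ · · · ·│3
2│♙ ♙ · · ♙ ♙ ♙ ♙│2
1│♖ ♘ · ♕ ♔ ♗ ♘ ♖│1
  ─────────────────
  a b c d e f g h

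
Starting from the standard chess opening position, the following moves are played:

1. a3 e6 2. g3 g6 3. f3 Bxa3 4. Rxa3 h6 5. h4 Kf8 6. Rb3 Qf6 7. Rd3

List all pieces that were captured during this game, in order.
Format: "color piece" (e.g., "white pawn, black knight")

Tracking captures:
  Bxa3: captured white pawn
  Rxa3: captured black bishop

white pawn, black bishop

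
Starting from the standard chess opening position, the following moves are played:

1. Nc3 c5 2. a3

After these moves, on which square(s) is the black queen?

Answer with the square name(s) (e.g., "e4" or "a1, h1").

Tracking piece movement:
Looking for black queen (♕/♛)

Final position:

  a b c d e f g h
  ─────────────────
8│♜ ♞ ♝ ♛ ♚ ♝ ♞ ♜│8
7│♟ ♟ · ♟ ♟ ♟ ♟ ♟│7
6│· · · · · · · ·│6
5│· · ♟ · · · · ·│5
4│· · · · · · · ·│4
3│♙ · ♘ · · · · ·│3
2│· ♙ ♙ ♙ ♙ ♙ ♙ ♙│2
1│♖ · ♗ ♕ ♔ ♗ ♘ ♖│1
  ─────────────────
  a b c d e f g h


d8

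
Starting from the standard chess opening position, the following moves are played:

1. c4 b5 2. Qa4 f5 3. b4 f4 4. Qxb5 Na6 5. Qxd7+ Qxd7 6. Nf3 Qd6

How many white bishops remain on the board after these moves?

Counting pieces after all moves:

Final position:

  a b c d e f g h
  ─────────────────
8│♜ · ♝ · ♚ ♝ ♞ ♜│8
7│♟ · ♟ · ♟ · ♟ ♟│7
6│♞ · · ♛ · · · ·│6
5│· · · · · · · ·│5
4│· ♙ ♙ · · ♟ · ·│4
3│· · · · · ♘ · ·│3
2│♙ · · ♙ ♙ ♙ ♙ ♙│2
1│♖ ♘ ♗ · ♔ ♗ · ♖│1
  ─────────────────
  a b c d e f g h


2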